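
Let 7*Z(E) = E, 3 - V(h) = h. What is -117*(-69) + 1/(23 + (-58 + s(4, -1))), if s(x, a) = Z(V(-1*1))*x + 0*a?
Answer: 1848710/229 ≈ 8073.0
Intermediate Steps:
V(h) = 3 - h
Z(E) = E/7
s(x, a) = 4*x/7 (s(x, a) = ((3 - (-1))/7)*x + 0*a = ((3 - 1*(-1))/7)*x + 0 = ((3 + 1)/7)*x + 0 = ((⅐)*4)*x + 0 = 4*x/7 + 0 = 4*x/7)
-117*(-69) + 1/(23 + (-58 + s(4, -1))) = -117*(-69) + 1/(23 + (-58 + (4/7)*4)) = 8073 + 1/(23 + (-58 + 16/7)) = 8073 + 1/(23 - 390/7) = 8073 + 1/(-229/7) = 8073 - 7/229 = 1848710/229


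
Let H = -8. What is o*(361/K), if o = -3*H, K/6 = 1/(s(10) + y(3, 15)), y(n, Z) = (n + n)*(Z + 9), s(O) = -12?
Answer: 190608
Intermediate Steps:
y(n, Z) = 2*n*(9 + Z) (y(n, Z) = (2*n)*(9 + Z) = 2*n*(9 + Z))
K = 1/22 (K = 6/(-12 + 2*3*(9 + 15)) = 6/(-12 + 2*3*24) = 6/(-12 + 144) = 6/132 = 6*(1/132) = 1/22 ≈ 0.045455)
o = 24 (o = -3*(-8) = 24)
o*(361/K) = 24*(361/(1/22)) = 24*(361*22) = 24*7942 = 190608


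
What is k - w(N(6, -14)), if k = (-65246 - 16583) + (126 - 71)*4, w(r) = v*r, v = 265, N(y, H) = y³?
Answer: -138849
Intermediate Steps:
w(r) = 265*r
k = -81609 (k = -81829 + 55*4 = -81829 + 220 = -81609)
k - w(N(6, -14)) = -81609 - 265*6³ = -81609 - 265*216 = -81609 - 1*57240 = -81609 - 57240 = -138849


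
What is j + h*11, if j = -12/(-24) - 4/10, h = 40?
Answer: 4401/10 ≈ 440.10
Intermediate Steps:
j = ⅒ (j = -12*(-1/24) - 4*⅒ = ½ - ⅖ = ⅒ ≈ 0.10000)
j + h*11 = ⅒ + 40*11 = ⅒ + 440 = 4401/10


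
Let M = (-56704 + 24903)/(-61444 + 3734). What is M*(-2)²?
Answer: 63602/28855 ≈ 2.2042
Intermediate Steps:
M = 31801/57710 (M = -31801/(-57710) = -31801*(-1/57710) = 31801/57710 ≈ 0.55105)
M*(-2)² = (31801/57710)*(-2)² = (31801/57710)*4 = 63602/28855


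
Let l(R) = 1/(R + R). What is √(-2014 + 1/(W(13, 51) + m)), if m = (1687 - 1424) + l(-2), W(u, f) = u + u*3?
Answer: I*√3192348098/1259 ≈ 44.878*I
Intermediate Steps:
W(u, f) = 4*u (W(u, f) = u + 3*u = 4*u)
l(R) = 1/(2*R)
m = 1051/4 (m = (1687 - 1424) + (½)/(-2) = 263 + (½)*(-½) = 263 - ¼ = 1051/4 ≈ 262.75)
√(-2014 + 1/(W(13, 51) + m)) = √(-2014 + 1/(4*13 + 1051/4)) = √(-2014 + 1/(52 + 1051/4)) = √(-2014 + 1/(1259/4)) = √(-2014 + 4/1259) = √(-2535622/1259) = I*√3192348098/1259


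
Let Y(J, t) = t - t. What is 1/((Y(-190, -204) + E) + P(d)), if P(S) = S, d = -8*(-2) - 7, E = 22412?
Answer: 1/22421 ≈ 4.4601e-5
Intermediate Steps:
Y(J, t) = 0
d = 9 (d = 16 - 7 = 9)
1/((Y(-190, -204) + E) + P(d)) = 1/((0 + 22412) + 9) = 1/(22412 + 9) = 1/22421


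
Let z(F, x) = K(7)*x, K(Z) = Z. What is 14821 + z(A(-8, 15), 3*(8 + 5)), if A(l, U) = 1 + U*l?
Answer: 15094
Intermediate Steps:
z(F, x) = 7*x
14821 + z(A(-8, 15), 3*(8 + 5)) = 14821 + 7*(3*(8 + 5)) = 14821 + 7*(3*13) = 14821 + 7*39 = 14821 + 273 = 15094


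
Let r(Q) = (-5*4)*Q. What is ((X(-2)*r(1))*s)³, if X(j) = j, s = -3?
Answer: -1728000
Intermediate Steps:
r(Q) = -20*Q
((X(-2)*r(1))*s)³ = (-(-40)*(-3))³ = (-2*(-20)*(-3))³ = (40*(-3))³ = (-120)³ = -1728000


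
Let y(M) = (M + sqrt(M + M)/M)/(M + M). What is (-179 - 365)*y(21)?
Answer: -272 - 272*sqrt(42)/441 ≈ -276.00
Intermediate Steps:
y(M) = (M + sqrt(2)/sqrt(M))/(2*M) (y(M) = (M + sqrt(2*M)/M)/((2*M)) = (M + (sqrt(2)*sqrt(M))/M)*(1/(2*M)) = (M + sqrt(2)/sqrt(M))*(1/(2*M)) = (M + sqrt(2)/sqrt(M))/(2*M))
(-179 - 365)*y(21) = (-179 - 365)*(1/2 + sqrt(2)/(2*21**(3/2))) = -544*(1/2 + sqrt(2)*(sqrt(21)/441)/2) = -544*(1/2 + sqrt(42)/882) = -272 - 272*sqrt(42)/441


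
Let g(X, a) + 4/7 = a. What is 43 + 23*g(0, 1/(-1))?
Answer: 48/7 ≈ 6.8571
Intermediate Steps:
g(X, a) = -4/7 + a
43 + 23*g(0, 1/(-1)) = 43 + 23*(-4/7 + 1/(-1)) = 43 + 23*(-4/7 - 1) = 43 + 23*(-11/7) = 43 - 253/7 = 48/7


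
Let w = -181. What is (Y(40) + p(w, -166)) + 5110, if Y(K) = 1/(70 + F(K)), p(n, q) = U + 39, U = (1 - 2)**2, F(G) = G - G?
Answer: 360501/70 ≈ 5150.0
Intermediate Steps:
F(G) = 0
U = 1 (U = (-1)**2 = 1)
p(n, q) = 40 (p(n, q) = 1 + 39 = 40)
Y(K) = 1/70 (Y(K) = 1/(70 + 0) = 1/70)
(Y(40) + p(w, -166)) + 5110 = (1/70 + 40) + 5110 = 2801/70 + 5110 = 360501/70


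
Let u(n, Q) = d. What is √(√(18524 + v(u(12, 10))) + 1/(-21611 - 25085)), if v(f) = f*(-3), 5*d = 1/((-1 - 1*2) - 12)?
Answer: √(-291850 + 2725645520*√463101)/116740 ≈ 11.666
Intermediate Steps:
d = -1/75 (d = 1/(5*((-1 - 1*2) - 12)) = 1/(5*((-1 - 2) - 12)) = 1/(5*(-3 - 12)) = (⅕)/(-15) = (⅕)*(-1/15) = -1/75 ≈ -0.013333)
u(n, Q) = -1/75
v(f) = -3*f
√(√(18524 + v(u(12, 10))) + 1/(-21611 - 25085)) = √(√(18524 - 3*(-1/75)) + 1/(-21611 - 25085)) = √(√(18524 + 1/25) + 1/(-46696)) = √(√(463101/25) - 1/46696) = √(√463101/5 - 1/46696) = √(-1/46696 + √463101/5)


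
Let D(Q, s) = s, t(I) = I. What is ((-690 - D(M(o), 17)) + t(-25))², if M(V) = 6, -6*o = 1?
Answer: 535824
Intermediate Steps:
o = -⅙ (o = -⅙*1 = -⅙ ≈ -0.16667)
((-690 - D(M(o), 17)) + t(-25))² = ((-690 - 1*17) - 25)² = ((-690 - 17) - 25)² = (-707 - 25)² = (-732)² = 535824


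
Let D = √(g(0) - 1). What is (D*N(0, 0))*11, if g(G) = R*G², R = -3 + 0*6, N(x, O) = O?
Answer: 0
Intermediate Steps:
R = -3 (R = -3 + 0 = -3)
g(G) = -3*G²
D = I (D = √(-3*0² - 1) = √(-3*0 - 1) = √(0 - 1) = √(-1) = I ≈ 1.0*I)
(D*N(0, 0))*11 = (I*0)*11 = 0*11 = 0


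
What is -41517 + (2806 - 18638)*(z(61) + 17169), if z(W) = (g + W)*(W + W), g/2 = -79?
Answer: -84505237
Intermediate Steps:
g = -158 (g = 2*(-79) = -158)
z(W) = 2*W*(-158 + W) (z(W) = (-158 + W)*(W + W) = (-158 + W)*(2*W) = 2*W*(-158 + W))
-41517 + (2806 - 18638)*(z(61) + 17169) = -41517 + (2806 - 18638)*(2*61*(-158 + 61) + 17169) = -41517 - 15832*(2*61*(-97) + 17169) = -41517 - 15832*(-11834 + 17169) = -41517 - 15832*5335 = -41517 - 84463720 = -84505237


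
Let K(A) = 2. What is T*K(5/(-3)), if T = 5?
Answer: 10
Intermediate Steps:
T*K(5/(-3)) = 5*2 = 10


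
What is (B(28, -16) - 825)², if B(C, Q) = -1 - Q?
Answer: 656100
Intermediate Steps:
(B(28, -16) - 825)² = ((-1 - 1*(-16)) - 825)² = ((-1 + 16) - 825)² = (15 - 825)² = (-810)² = 656100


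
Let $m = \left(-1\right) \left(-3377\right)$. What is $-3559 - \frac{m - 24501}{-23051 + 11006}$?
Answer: $- \frac{42889279}{12045} \approx -3560.8$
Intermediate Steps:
$m = 3377$
$-3559 - \frac{m - 24501}{-23051 + 11006} = -3559 - \frac{3377 - 24501}{-23051 + 11006} = -3559 - - \frac{21124}{-12045} = -3559 - \left(-21124\right) \left(- \frac{1}{12045}\right) = -3559 - \frac{21124}{12045} = - \frac{42889279}{12045}$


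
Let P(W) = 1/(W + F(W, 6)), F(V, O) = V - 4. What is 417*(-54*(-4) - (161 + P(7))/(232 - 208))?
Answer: 6981831/80 ≈ 87273.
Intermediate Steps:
F(V, O) = -4 + V
P(W) = 1/(-4 + 2*W) (P(W) = 1/(W + (-4 + W)) = 1/(-4 + 2*W))
417*(-54*(-4) - (161 + P(7))/(232 - 208)) = 417*(-54*(-4) - (161 + 1/(2*(-2 + 7)))/(232 - 208)) = 417*(216 - (161 + (½)/5)/24) = 417*(216 - (161 + (½)*(⅕))/24) = 417*(216 - (161 + ⅒)/24) = 417*(216 - 1611/(10*24)) = 417*(216 - 1*537/80) = 417*(216 - 537/80) = 417*(16743/80) = 6981831/80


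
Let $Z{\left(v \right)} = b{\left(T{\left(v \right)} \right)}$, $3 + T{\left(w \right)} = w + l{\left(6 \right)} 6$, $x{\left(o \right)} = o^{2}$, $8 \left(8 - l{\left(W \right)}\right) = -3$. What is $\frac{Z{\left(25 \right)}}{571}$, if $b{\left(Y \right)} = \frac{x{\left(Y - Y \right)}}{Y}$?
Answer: $0$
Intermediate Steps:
$l{\left(W \right)} = \frac{67}{8}$ ($l{\left(W \right)} = 8 - - \frac{3}{8} = 8 + \frac{3}{8} = \frac{67}{8}$)
$T{\left(w \right)} = \frac{189}{4} + w$ ($T{\left(w \right)} = -3 + \left(w + \frac{67}{8} \cdot 6\right) = -3 + \left(w + \frac{201}{4}\right) = -3 + \left(\frac{201}{4} + w\right) = \frac{189}{4} + w$)
$b{\left(Y \right)} = 0$ ($b{\left(Y \right)} = \frac{\left(Y - Y\right)^{2}}{Y} = \frac{0^{2}}{Y} = \frac{0}{Y} = 0$)
$Z{\left(v \right)} = 0$
$\frac{Z{\left(25 \right)}}{571} = \frac{0}{571} = 0 \cdot \frac{1}{571} = 0$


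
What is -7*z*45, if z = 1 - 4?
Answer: 945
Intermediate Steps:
z = -3
-7*z*45 = -7*(-3)*45 = 21*45 = 945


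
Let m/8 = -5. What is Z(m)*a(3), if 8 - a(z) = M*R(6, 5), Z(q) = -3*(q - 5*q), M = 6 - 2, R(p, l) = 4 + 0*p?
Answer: 3840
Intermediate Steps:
R(p, l) = 4 (R(p, l) = 4 + 0 = 4)
M = 4
m = -40 (m = 8*(-5) = -40)
Z(q) = 12*q (Z(q) = -(-12)*q = 12*q)
a(z) = -8 (a(z) = 8 - 4*4 = 8 - 1*16 = 8 - 16 = -8)
Z(m)*a(3) = (12*(-40))*(-8) = -480*(-8) = 3840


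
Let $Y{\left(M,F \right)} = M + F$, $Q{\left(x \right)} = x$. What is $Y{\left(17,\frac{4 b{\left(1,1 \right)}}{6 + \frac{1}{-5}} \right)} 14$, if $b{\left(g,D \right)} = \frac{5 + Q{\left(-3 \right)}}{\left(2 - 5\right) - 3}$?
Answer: $\frac{20426}{87} \approx 234.78$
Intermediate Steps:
$b{\left(g,D \right)} = - \frac{1}{3}$ ($b{\left(g,D \right)} = \frac{5 - 3}{\left(2 - 5\right) - 3} = \frac{2}{-3 - 3} = \frac{2}{-6} = 2 \left(- \frac{1}{6}\right) = - \frac{1}{3}$)
$Y{\left(M,F \right)} = F + M$
$Y{\left(17,\frac{4 b{\left(1,1 \right)}}{6 + \frac{1}{-5}} \right)} 14 = \left(\frac{4 \left(- \frac{1}{3}\right)}{6 + \frac{1}{-5}} + 17\right) 14 = \left(- \frac{4}{3 \left(6 - \frac{1}{5}\right)} + 17\right) 14 = \left(- \frac{4}{3 \cdot \frac{29}{5}} + 17\right) 14 = \left(\left(- \frac{4}{3}\right) \frac{5}{29} + 17\right) 14 = \left(- \frac{20}{87} + 17\right) 14 = \frac{1459}{87} \cdot 14 = \frac{20426}{87}$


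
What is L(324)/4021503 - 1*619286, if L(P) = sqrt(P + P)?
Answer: -619286 + 6*sqrt(2)/1340501 ≈ -6.1929e+5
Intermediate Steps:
L(P) = sqrt(2)*sqrt(P) (L(P) = sqrt(2*P) = sqrt(2)*sqrt(P))
L(324)/4021503 - 1*619286 = (sqrt(2)*sqrt(324))/4021503 - 1*619286 = (sqrt(2)*18)*(1/4021503) - 619286 = (18*sqrt(2))*(1/4021503) - 619286 = 6*sqrt(2)/1340501 - 619286 = -619286 + 6*sqrt(2)/1340501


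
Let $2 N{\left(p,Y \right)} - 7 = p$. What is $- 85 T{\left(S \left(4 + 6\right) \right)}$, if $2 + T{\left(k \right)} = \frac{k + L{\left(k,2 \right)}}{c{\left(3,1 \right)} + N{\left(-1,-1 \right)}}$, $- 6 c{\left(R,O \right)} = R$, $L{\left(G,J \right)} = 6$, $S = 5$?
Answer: $-1734$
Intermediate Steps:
$N{\left(p,Y \right)} = \frac{7}{2} + \frac{p}{2}$
$c{\left(R,O \right)} = - \frac{R}{6}$
$T{\left(k \right)} = \frac{2}{5} + \frac{2 k}{5}$ ($T{\left(k \right)} = -2 + \frac{k + 6}{\left(- \frac{1}{6}\right) 3 + \left(\frac{7}{2} + \frac{1}{2} \left(-1\right)\right)} = -2 + \frac{6 + k}{- \frac{1}{2} + \left(\frac{7}{2} - \frac{1}{2}\right)} = -2 + \frac{6 + k}{- \frac{1}{2} + 3} = -2 + \frac{6 + k}{\frac{5}{2}} = -2 + \left(6 + k\right) \frac{2}{5} = -2 + \left(\frac{12}{5} + \frac{2 k}{5}\right) = \frac{2}{5} + \frac{2 k}{5}$)
$- 85 T{\left(S \left(4 + 6\right) \right)} = - 85 \left(\frac{2}{5} + \frac{2 \cdot 5 \left(4 + 6\right)}{5}\right) = - 85 \left(\frac{2}{5} + \frac{2 \cdot 5 \cdot 10}{5}\right) = - 85 \left(\frac{2}{5} + \frac{2}{5} \cdot 50\right) = - 85 \left(\frac{2}{5} + 20\right) = \left(-85\right) \frac{102}{5} = -1734$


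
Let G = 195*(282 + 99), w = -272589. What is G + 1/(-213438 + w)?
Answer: 36109375964/486027 ≈ 74295.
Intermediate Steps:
G = 74295 (G = 195*381 = 74295)
G + 1/(-213438 + w) = 74295 + 1/(-213438 - 272589) = 74295 + 1/(-486027) = 74295 - 1/486027 = 36109375964/486027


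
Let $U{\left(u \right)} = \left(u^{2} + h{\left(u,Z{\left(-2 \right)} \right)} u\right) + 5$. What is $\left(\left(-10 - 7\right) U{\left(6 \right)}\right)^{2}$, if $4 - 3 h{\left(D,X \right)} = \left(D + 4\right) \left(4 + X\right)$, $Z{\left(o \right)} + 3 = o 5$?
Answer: $15155449$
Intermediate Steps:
$Z{\left(o \right)} = -3 + 5 o$ ($Z{\left(o \right)} = -3 + o 5 = -3 + 5 o$)
$h{\left(D,X \right)} = \frac{4}{3} - \frac{\left(4 + D\right) \left(4 + X\right)}{3}$ ($h{\left(D,X \right)} = \frac{4}{3} - \frac{\left(D + 4\right) \left(4 + X\right)}{3} = \frac{4}{3} - \frac{\left(4 + D\right) \left(4 + X\right)}{3}$)
$U{\left(u \right)} = 5 + u^{2} + u \left(\frac{40}{3} + 3 u\right)$ ($U{\left(u \right)} = \left(u^{2} + \left(-4 - \frac{4 u}{3} - \frac{4 \left(-3 + 5 \left(-2\right)\right)}{3} - \frac{u \left(-3 + 5 \left(-2\right)\right)}{3}\right) u\right) + 5 = \left(u^{2} + \left(-4 - \frac{4 u}{3} - \frac{4 \left(-3 - 10\right)}{3} - \frac{u \left(-3 - 10\right)}{3}\right) u\right) + 5 = \left(u^{2} + \left(-4 - \frac{4 u}{3} - - \frac{52}{3} - \frac{1}{3} u \left(-13\right)\right) u\right) + 5 = \left(u^{2} + \left(-4 - \frac{4 u}{3} + \frac{52}{3} + \frac{13 u}{3}\right) u\right) + 5 = \left(u^{2} + \left(\frac{40}{3} + 3 u\right) u\right) + 5 = \left(u^{2} + u \left(\frac{40}{3} + 3 u\right)\right) + 5 = 5 + u^{2} + u \left(\frac{40}{3} + 3 u\right)$)
$\left(\left(-10 - 7\right) U{\left(6 \right)}\right)^{2} = \left(\left(-10 - 7\right) \left(5 + 4 \cdot 6^{2} + \frac{40}{3} \cdot 6\right)\right)^{2} = \left(- 17 \left(5 + 4 \cdot 36 + 80\right)\right)^{2} = \left(- 17 \left(5 + 144 + 80\right)\right)^{2} = \left(\left(-17\right) 229\right)^{2} = \left(-3893\right)^{2} = 15155449$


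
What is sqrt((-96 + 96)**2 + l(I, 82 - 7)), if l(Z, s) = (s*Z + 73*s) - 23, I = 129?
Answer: sqrt(15127) ≈ 122.99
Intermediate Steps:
l(Z, s) = -23 + 73*s + Z*s (l(Z, s) = (Z*s + 73*s) - 23 = (73*s + Z*s) - 23 = -23 + 73*s + Z*s)
sqrt((-96 + 96)**2 + l(I, 82 - 7)) = sqrt((-96 + 96)**2 + (-23 + 73*(82 - 7) + 129*(82 - 7))) = sqrt(0**2 + (-23 + 73*75 + 129*75)) = sqrt(0 + (-23 + 5475 + 9675)) = sqrt(0 + 15127) = sqrt(15127)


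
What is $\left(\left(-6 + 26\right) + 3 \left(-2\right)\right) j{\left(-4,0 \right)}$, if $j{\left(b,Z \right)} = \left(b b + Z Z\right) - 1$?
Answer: $210$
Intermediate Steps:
$j{\left(b,Z \right)} = -1 + Z^{2} + b^{2}$ ($j{\left(b,Z \right)} = \left(b^{2} + Z^{2}\right) - 1 = \left(Z^{2} + b^{2}\right) - 1 = -1 + Z^{2} + b^{2}$)
$\left(\left(-6 + 26\right) + 3 \left(-2\right)\right) j{\left(-4,0 \right)} = \left(\left(-6 + 26\right) + 3 \left(-2\right)\right) \left(-1 + 0^{2} + \left(-4\right)^{2}\right) = \left(20 - 6\right) \left(-1 + 0 + 16\right) = 14 \cdot 15 = 210$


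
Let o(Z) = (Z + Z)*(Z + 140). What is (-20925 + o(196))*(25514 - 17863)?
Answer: 847631337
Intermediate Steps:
o(Z) = 2*Z*(140 + Z) (o(Z) = (2*Z)*(140 + Z) = 2*Z*(140 + Z))
(-20925 + o(196))*(25514 - 17863) = (-20925 + 2*196*(140 + 196))*(25514 - 17863) = (-20925 + 2*196*336)*7651 = (-20925 + 131712)*7651 = 110787*7651 = 847631337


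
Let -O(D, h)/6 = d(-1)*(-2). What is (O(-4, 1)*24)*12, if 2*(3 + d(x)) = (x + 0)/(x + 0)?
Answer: -8640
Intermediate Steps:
d(x) = -5/2 (d(x) = -3 + ((x + 0)/(x + 0))/2 = -3 + (x/x)/2 = -3 + (1/2)*1 = -3 + 1/2 = -5/2)
O(D, h) = -30 (O(D, h) = -(-15)*(-2) = -6*5 = -30)
(O(-4, 1)*24)*12 = -30*24*12 = -720*12 = -8640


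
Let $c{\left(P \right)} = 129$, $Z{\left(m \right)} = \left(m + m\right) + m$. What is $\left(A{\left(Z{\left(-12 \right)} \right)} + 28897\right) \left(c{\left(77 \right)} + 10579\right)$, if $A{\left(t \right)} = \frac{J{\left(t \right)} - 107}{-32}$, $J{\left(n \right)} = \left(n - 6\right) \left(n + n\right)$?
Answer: $\frac{2467623799}{8} \approx 3.0845 \cdot 10^{8}$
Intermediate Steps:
$J{\left(n \right)} = 2 n \left(-6 + n\right)$ ($J{\left(n \right)} = \left(-6 + n\right) 2 n = 2 n \left(-6 + n\right)$)
$Z{\left(m \right)} = 3 m$ ($Z{\left(m \right)} = 2 m + m = 3 m$)
$A{\left(t \right)} = \frac{107}{32} - \frac{t \left(-6 + t\right)}{16}$ ($A{\left(t \right)} = \frac{2 t \left(-6 + t\right) - 107}{-32} = \left(-107 + 2 t \left(-6 + t\right)\right) \left(- \frac{1}{32}\right) = \frac{107}{32} - \frac{t \left(-6 + t\right)}{16}$)
$\left(A{\left(Z{\left(-12 \right)} \right)} + 28897\right) \left(c{\left(77 \right)} + 10579\right) = \left(\left(\frac{107}{32} - \frac{3 \left(-12\right) \left(-6 + 3 \left(-12\right)\right)}{16}\right) + 28897\right) \left(129 + 10579\right) = \left(\left(\frac{107}{32} - - \frac{9 \left(-6 - 36\right)}{4}\right) + 28897\right) 10708 = \left(\left(\frac{107}{32} - \left(- \frac{9}{4}\right) \left(-42\right)\right) + 28897\right) 10708 = \left(\left(\frac{107}{32} - \frac{189}{2}\right) + 28897\right) 10708 = \left(- \frac{2917}{32} + 28897\right) 10708 = \frac{921787}{32} \cdot 10708 = \frac{2467623799}{8}$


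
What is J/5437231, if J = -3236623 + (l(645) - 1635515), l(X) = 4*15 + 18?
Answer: -4872060/5437231 ≈ -0.89606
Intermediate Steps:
l(X) = 78 (l(X) = 60 + 18 = 78)
J = -4872060 (J = -3236623 + (78 - 1635515) = -3236623 - 1635437 = -4872060)
J/5437231 = -4872060/5437231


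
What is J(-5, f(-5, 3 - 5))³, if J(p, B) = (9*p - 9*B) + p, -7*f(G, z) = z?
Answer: -49836032/343 ≈ -1.4529e+5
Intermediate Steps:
f(G, z) = -z/7
J(p, B) = -9*B + 10*p (J(p, B) = (-9*B + 9*p) + p = -9*B + 10*p)
J(-5, f(-5, 3 - 5))³ = (-(-9)*(3 - 5)/7 + 10*(-5))³ = (-(-9)*(-2)/7 - 50)³ = (-9*2/7 - 50)³ = (-18/7 - 50)³ = (-368/7)³ = -49836032/343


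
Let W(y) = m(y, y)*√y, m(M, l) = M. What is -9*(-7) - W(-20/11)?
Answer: 63 + 40*I*√55/121 ≈ 63.0 + 2.4516*I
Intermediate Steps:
W(y) = y^(3/2) (W(y) = y*√y = y^(3/2))
-9*(-7) - W(-20/11) = -9*(-7) - (-20/11)^(3/2) = 63 - (-20*1/11)^(3/2) = 63 - (-20/11)^(3/2) = 63 - (-40)*I*√55/121 = 63 + 40*I*√55/121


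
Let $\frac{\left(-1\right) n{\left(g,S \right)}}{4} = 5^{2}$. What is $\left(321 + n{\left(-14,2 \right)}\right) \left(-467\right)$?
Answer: $-103207$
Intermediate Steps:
$n{\left(g,S \right)} = -100$ ($n{\left(g,S \right)} = - 4 \cdot 5^{2} = \left(-4\right) 25 = -100$)
$\left(321 + n{\left(-14,2 \right)}\right) \left(-467\right) = \left(321 - 100\right) \left(-467\right) = 221 \left(-467\right) = -103207$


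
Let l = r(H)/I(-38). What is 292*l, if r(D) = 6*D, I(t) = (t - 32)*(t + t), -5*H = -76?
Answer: 876/175 ≈ 5.0057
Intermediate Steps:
H = 76/5 (H = -⅕*(-76) = 76/5 ≈ 15.200)
I(t) = 2*t*(-32 + t) (I(t) = (-32 + t)*(2*t) = 2*t*(-32 + t))
l = 3/175 (l = (6*(76/5))/((2*(-38)*(-32 - 38))) = 456/(5*((2*(-38)*(-70)))) = (456/5)/5320 = (456/5)*(1/5320) = 3/175 ≈ 0.017143)
292*l = 292*(3/175) = 876/175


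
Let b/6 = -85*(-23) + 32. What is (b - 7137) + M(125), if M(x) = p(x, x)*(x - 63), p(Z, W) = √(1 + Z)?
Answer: 4785 + 186*√14 ≈ 5480.9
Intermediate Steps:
M(x) = √(1 + x)*(-63 + x) (M(x) = √(1 + x)*(x - 63) = √(1 + x)*(-63 + x))
b = 11922 (b = 6*(-85*(-23) + 32) = 6*(1955 + 32) = 6*1987 = 11922)
(b - 7137) + M(125) = (11922 - 7137) + √(1 + 125)*(-63 + 125) = 4785 + √126*62 = 4785 + (3*√14)*62 = 4785 + 186*√14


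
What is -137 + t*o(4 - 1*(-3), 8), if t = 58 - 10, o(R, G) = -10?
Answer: -617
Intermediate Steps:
t = 48
-137 + t*o(4 - 1*(-3), 8) = -137 + 48*(-10) = -137 - 480 = -617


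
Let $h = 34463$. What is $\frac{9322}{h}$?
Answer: $\frac{9322}{34463} \approx 0.27049$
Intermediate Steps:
$\frac{9322}{h} = \frac{9322}{34463}$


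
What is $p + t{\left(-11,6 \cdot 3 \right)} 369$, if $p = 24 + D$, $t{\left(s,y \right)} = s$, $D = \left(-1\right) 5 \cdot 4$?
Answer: $-4055$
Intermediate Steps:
$D = -20$ ($D = \left(-5\right) 4 = -20$)
$p = 4$ ($p = 24 - 20 = 4$)
$p + t{\left(-11,6 \cdot 3 \right)} 369 = 4 - 4059 = -4055$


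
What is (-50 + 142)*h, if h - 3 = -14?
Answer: -1012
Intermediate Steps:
h = -11 (h = 3 - 14 = -11)
(-50 + 142)*h = (-50 + 142)*(-11) = 92*(-11) = -1012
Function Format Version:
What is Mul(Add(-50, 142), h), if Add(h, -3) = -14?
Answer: -1012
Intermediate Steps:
h = -11 (h = Add(3, -14) = -11)
Mul(Add(-50, 142), h) = Mul(Add(-50, 142), -11) = Mul(92, -11) = -1012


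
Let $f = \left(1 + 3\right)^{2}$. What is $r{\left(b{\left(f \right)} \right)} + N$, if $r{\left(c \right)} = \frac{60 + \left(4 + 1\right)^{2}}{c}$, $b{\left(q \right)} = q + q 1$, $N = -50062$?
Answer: $- \frac{1601899}{32} \approx -50059.0$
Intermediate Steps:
$f = 16$ ($f = 4^{2} = 16$)
$b{\left(q \right)} = 2 q$ ($b{\left(q \right)} = q + q = 2 q$)
$r{\left(c \right)} = \frac{85}{c}$ ($r{\left(c \right)} = \frac{60 + 5^{2}}{c} = \frac{60 + 25}{c} = \frac{85}{c}$)
$r{\left(b{\left(f \right)} \right)} + N = \frac{85}{2 \cdot 16} - 50062 = \frac{85}{32} - 50062 = - \frac{1601899}{32}$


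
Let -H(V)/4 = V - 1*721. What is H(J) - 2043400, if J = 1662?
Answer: -2047164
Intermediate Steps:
H(V) = 2884 - 4*V (H(V) = -4*(V - 1*721) = -4*(V - 721) = -4*(-721 + V) = 2884 - 4*V)
H(J) - 2043400 = (2884 - 4*1662) - 2043400 = (2884 - 6648) - 2043400 = -3764 - 2043400 = -2047164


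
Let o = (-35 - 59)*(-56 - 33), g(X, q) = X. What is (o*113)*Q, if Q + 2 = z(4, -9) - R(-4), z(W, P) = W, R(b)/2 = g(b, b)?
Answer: 9453580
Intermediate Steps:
R(b) = 2*b
o = 8366 (o = -94*(-89) = 8366)
Q = 10 (Q = -2 + (4 - 2*(-4)) = -2 + (4 - 1*(-8)) = -2 + (4 + 8) = -2 + 12 = 10)
(o*113)*Q = (8366*113)*10 = 945358*10 = 9453580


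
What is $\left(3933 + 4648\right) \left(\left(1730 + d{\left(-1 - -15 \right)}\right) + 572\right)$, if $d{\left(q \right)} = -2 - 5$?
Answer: $19693395$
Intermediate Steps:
$d{\left(q \right)} = -7$ ($d{\left(q \right)} = -2 - 5 = -7$)
$\left(3933 + 4648\right) \left(\left(1730 + d{\left(-1 - -15 \right)}\right) + 572\right) = \left(3933 + 4648\right) \left(\left(1730 - 7\right) + 572\right) = 8581 \left(1723 + 572\right) = 8581 \cdot 2295 = 19693395$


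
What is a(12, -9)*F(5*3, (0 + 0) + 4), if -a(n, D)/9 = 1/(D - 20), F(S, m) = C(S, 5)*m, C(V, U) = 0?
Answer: 0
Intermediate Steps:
F(S, m) = 0 (F(S, m) = 0*m = 0)
a(n, D) = -9/(-20 + D) (a(n, D) = -9/(D - 20) = -9/(-20 + D))
a(12, -9)*F(5*3, (0 + 0) + 4) = -9/(-20 - 9)*0 = -9/(-29)*0 = -9*(-1/29)*0 = (9/29)*0 = 0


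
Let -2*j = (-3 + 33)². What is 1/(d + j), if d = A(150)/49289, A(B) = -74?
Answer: -49289/22180124 ≈ -0.0022222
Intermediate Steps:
j = -450 (j = -(-3 + 33)²/2 = -½*30² = -½*900 = -450)
d = -74/49289 ≈ -0.0015013
1/(d + j) = 1/(-74/49289 - 450) = 1/(-22180124/49289) = -49289/22180124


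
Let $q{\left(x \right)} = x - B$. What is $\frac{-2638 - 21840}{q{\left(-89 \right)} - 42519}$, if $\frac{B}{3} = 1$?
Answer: $\frac{24478}{42611} \approx 0.57445$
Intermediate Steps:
$B = 3$ ($B = 3 \cdot 1 = 3$)
$q{\left(x \right)} = -3 + x$ ($q{\left(x \right)} = x - 3 = -3 + x$)
$\frac{-2638 - 21840}{q{\left(-89 \right)} - 42519} = \frac{-2638 - 21840}{\left(-3 - 89\right) - 42519} = - \frac{24478}{-92 - 42519} = - \frac{24478}{-42611} = \left(-24478\right) \left(- \frac{1}{42611}\right) = \frac{24478}{42611}$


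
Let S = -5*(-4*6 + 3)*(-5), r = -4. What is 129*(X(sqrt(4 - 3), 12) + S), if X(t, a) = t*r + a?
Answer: -66693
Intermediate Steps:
S = -525 (S = -5*(-24 + 3)*(-5) = -5*(-21)*(-5) = 105*(-5) = -525)
X(t, a) = a - 4*t (X(t, a) = t*(-4) + a = -4*t + a = a - 4*t)
129*(X(sqrt(4 - 3), 12) + S) = 129*((12 - 4*sqrt(4 - 3)) - 525) = 129*((12 - 4*sqrt(1)) - 525) = 129*((12 - 4*1) - 525) = 129*((12 - 4) - 525) = 129*(8 - 525) = 129*(-517) = -66693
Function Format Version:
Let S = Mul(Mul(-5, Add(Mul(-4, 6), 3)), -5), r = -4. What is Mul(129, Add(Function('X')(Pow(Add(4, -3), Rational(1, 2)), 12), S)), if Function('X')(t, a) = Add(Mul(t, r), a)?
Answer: -66693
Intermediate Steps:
S = -525 (S = Mul(Mul(-5, Add(-24, 3)), -5) = Mul(Mul(-5, -21), -5) = Mul(105, -5) = -525)
Function('X')(t, a) = Add(a, Mul(-4, t)) (Function('X')(t, a) = Add(Mul(t, -4), a) = Add(Mul(-4, t), a) = Add(a, Mul(-4, t)))
Mul(129, Add(Function('X')(Pow(Add(4, -3), Rational(1, 2)), 12), S)) = Mul(129, Add(Add(12, Mul(-4, Pow(Add(4, -3), Rational(1, 2)))), -525)) = Mul(129, Add(Add(12, Mul(-4, Pow(1, Rational(1, 2)))), -525)) = Mul(129, Add(Add(12, Mul(-4, 1)), -525)) = Mul(129, Add(Add(12, -4), -525)) = Mul(129, Add(8, -525)) = Mul(129, -517) = -66693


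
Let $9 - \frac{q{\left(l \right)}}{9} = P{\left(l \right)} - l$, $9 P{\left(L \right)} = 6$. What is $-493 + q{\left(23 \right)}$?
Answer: $-211$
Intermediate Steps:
$P{\left(L \right)} = \frac{2}{3}$ ($P{\left(L \right)} = \frac{1}{9} \cdot 6 = \frac{2}{3}$)
$q{\left(l \right)} = 75 + 9 l$ ($q{\left(l \right)} = 81 - 9 \left(\frac{2}{3} - l\right) = 81 + \left(-6 + 9 l\right) = 75 + 9 l$)
$-493 + q{\left(23 \right)} = -493 + \left(75 + 9 \cdot 23\right) = -493 + \left(75 + 207\right) = -493 + 282 = -211$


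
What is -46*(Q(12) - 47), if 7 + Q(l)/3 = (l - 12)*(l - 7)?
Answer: 3128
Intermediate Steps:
Q(l) = -21 + 3*(-12 + l)*(-7 + l) (Q(l) = -21 + 3*((l - 12)*(l - 7)) = -21 + 3*((-12 + l)*(-7 + l)) = -21 + 3*(-12 + l)*(-7 + l))
-46*(Q(12) - 47) = -46*((231 - 57*12 + 3*12²) - 47) = -46*((231 - 684 + 3*144) - 47) = -46*((231 - 684 + 432) - 47) = -46*(-21 - 47) = -46*(-68) = 3128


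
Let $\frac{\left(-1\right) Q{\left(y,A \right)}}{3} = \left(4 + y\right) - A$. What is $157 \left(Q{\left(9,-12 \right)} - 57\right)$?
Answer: $-20724$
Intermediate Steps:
$Q{\left(y,A \right)} = -12 - 3 y + 3 A$ ($Q{\left(y,A \right)} = - 3 \left(\left(4 + y\right) - A\right) = - 3 \left(4 + y - A\right) = -12 - 3 y + 3 A$)
$157 \left(Q{\left(9,-12 \right)} - 57\right) = 157 \left(\left(-12 - 27 + 3 \left(-12\right)\right) - 57\right) = 157 \left(\left(-12 - 27 - 36\right) - 57\right) = 157 \left(-75 - 57\right) = 157 \left(-132\right) = -20724$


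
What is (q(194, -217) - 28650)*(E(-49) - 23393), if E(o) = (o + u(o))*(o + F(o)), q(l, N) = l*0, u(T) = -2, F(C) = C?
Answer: 527016750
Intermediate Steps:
q(l, N) = 0
E(o) = 2*o*(-2 + o) (E(o) = (o - 2)*(o + o) = (-2 + o)*(2*o) = 2*o*(-2 + o))
(q(194, -217) - 28650)*(E(-49) - 23393) = (0 - 28650)*(2*(-49)*(-2 - 49) - 23393) = -28650*(2*(-49)*(-51) - 23393) = -28650*(4998 - 23393) = -28650*(-18395) = 527016750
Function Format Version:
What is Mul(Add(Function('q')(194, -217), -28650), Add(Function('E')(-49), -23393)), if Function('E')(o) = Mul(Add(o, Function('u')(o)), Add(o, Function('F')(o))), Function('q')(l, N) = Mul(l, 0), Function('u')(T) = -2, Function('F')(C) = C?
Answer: 527016750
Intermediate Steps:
Function('q')(l, N) = 0
Function('E')(o) = Mul(2, o, Add(-2, o)) (Function('E')(o) = Mul(Add(o, -2), Add(o, o)) = Mul(Add(-2, o), Mul(2, o)) = Mul(2, o, Add(-2, o)))
Mul(Add(Function('q')(194, -217), -28650), Add(Function('E')(-49), -23393)) = Mul(Add(0, -28650), Add(Mul(2, -49, Add(-2, -49)), -23393)) = Mul(-28650, Add(Mul(2, -49, -51), -23393)) = Mul(-28650, Add(4998, -23393)) = Mul(-28650, -18395) = 527016750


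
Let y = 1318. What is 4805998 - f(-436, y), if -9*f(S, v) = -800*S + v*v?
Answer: 15113302/3 ≈ 5.0378e+6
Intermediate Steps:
f(S, v) = -v²/9 + 800*S/9 (f(S, v) = -(-800*S + v*v)/9 = -(-800*S + v²)/9 = -(v² - 800*S)/9 = -v²/9 + 800*S/9)
4805998 - f(-436, y) = 4805998 - (-⅑*1318² + (800/9)*(-436)) = 4805998 - (-⅑*1737124 - 348800/9) = 4805998 - (-1737124/9 - 348800/9) = 4805998 - 1*(-695308/3) = 4805998 + 695308/3 = 15113302/3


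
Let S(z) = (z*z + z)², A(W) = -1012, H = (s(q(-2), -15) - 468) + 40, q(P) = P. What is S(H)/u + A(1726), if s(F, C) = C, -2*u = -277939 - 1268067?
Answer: 37557710600/773003 ≈ 48587.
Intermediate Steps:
u = 773003 (u = -(-277939 - 1268067)/2 = -½*(-1546006) = 773003)
H = -443 (H = (-15 - 468) + 40 = -483 + 40 = -443)
S(z) = (z + z²)² (S(z) = (z² + z)² = (z + z²)²)
S(H)/u + A(1726) = ((-443)²*(1 - 443)²)/773003 - 1012 = (196249*(-442)²)*(1/773003) - 1012 = (196249*195364)*(1/773003) - 1012 = 38339989636*(1/773003) - 1012 = 38339989636/773003 - 1012 = 37557710600/773003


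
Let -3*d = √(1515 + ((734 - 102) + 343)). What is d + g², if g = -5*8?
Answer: 1600 - √2490/3 ≈ 1583.4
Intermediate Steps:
d = -√2490/3 (d = -√(1515 + ((734 - 102) + 343))/3 = -√(1515 + (632 + 343))/3 = -√(1515 + 975)/3 = -√2490/3 ≈ -16.633)
g = -40
d + g² = -√2490/3 + (-40)² = -√2490/3 + 1600 = 1600 - √2490/3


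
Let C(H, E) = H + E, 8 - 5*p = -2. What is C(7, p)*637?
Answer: 5733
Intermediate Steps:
p = 2 (p = 8/5 - 1/5*(-2) = 8/5 + 2/5 = 2)
C(H, E) = E + H
C(7, p)*637 = (2 + 7)*637 = 9*637 = 5733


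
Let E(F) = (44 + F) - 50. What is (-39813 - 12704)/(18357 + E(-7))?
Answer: -52517/18344 ≈ -2.8629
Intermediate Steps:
E(F) = -6 + F
(-39813 - 12704)/(18357 + E(-7)) = (-39813 - 12704)/(18357 + (-6 - 7)) = -52517/(18357 - 13) = -52517/18344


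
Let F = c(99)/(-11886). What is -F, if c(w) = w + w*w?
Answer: 1650/1981 ≈ 0.83291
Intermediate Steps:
c(w) = w + w**2
F = -1650/1981 (F = (99*(1 + 99))/(-11886) = (99*100)*(-1/11886) = 9900*(-1/11886) = -1650/1981 ≈ -0.83291)
-F = -1*(-1650/1981) = 1650/1981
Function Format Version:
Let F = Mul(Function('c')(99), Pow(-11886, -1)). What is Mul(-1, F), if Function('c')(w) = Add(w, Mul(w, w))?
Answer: Rational(1650, 1981) ≈ 0.83291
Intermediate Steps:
Function('c')(w) = Add(w, Pow(w, 2))
F = Rational(-1650, 1981) (F = Mul(Mul(99, Add(1, 99)), Pow(-11886, -1)) = Mul(Mul(99, 100), Rational(-1, 11886)) = Mul(9900, Rational(-1, 11886)) = Rational(-1650, 1981) ≈ -0.83291)
Mul(-1, F) = Mul(-1, Rational(-1650, 1981)) = Rational(1650, 1981)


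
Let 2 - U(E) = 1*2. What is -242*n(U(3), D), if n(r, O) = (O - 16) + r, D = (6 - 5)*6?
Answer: 2420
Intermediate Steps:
D = 6 (D = 1*6 = 6)
U(E) = 0 (U(E) = 2 - 2 = 0)
n(r, O) = -16 + O + r (n(r, O) = (-16 + O) + r = -16 + O + r)
-242*n(U(3), D) = -242*(-16 + 6 + 0) = -242*(-10) = 2420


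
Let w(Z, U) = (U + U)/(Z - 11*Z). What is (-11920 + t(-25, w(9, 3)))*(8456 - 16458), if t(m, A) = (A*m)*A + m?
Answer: 860263012/9 ≈ 9.5585e+7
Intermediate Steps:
w(Z, U) = -U/(5*Z) (w(Z, U) = (2*U)/((-10*Z)) = (2*U)*(-1/(10*Z)) = -U/(5*Z))
t(m, A) = m + m*A**2 (t(m, A) = m*A**2 + m = m + m*A**2)
(-11920 + t(-25, w(9, 3)))*(8456 - 16458) = (-11920 - 25*(1 + (-1/5*3/9)**2))*(8456 - 16458) = (-11920 - 25*(1 + (-1/5*3*1/9)**2))*(-8002) = (-11920 - 25*(1 + (-1/15)**2))*(-8002) = (-11920 - 25*(1 + 1/225))*(-8002) = (-11920 - 25*226/225)*(-8002) = (-11920 - 226/9)*(-8002) = -107506/9*(-8002) = 860263012/9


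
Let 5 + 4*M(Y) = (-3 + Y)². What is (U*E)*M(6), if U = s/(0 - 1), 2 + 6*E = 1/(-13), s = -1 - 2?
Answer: -27/26 ≈ -1.0385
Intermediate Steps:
s = -3
M(Y) = -5/4 + (-3 + Y)²/4
E = -9/26 (E = -⅓ + (⅙)/(-13) = -⅓ + (⅙)*(-1/13) = -⅓ - 1/78 = -9/26 ≈ -0.34615)
U = 3 (U = -3/(0 - 1) = -3/(-1) = -3*(-1) = 3)
(U*E)*M(6) = (3*(-9/26))*(-5/4 + (-3 + 6)²/4) = -27*(-5/4 + (¼)*3²)/26 = -27*(-5/4 + (¼)*9)/26 = -27*(-5/4 + 9/4)/26 = -27/26*1 = -27/26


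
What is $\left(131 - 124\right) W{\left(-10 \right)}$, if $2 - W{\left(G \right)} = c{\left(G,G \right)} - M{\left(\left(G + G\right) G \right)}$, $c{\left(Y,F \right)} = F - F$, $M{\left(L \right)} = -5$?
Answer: $-21$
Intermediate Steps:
$c{\left(Y,F \right)} = 0$
$W{\left(G \right)} = -3$ ($W{\left(G \right)} = 2 - \left(0 - -5\right) = 2 - \left(0 + 5\right) = 2 - 5 = -3$)
$\left(131 - 124\right) W{\left(-10 \right)} = \left(131 - 124\right) \left(-3\right) = 7 \left(-3\right) = -21$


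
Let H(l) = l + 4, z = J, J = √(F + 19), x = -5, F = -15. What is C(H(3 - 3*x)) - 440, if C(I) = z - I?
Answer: -460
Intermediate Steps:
J = 2 (J = √(-15 + 19) = √4 = 2)
z = 2
H(l) = 4 + l
C(I) = 2 - I
C(H(3 - 3*x)) - 440 = (2 - (4 + (3 - 3*(-5)))) - 440 = (2 - (4 + (3 + 15))) - 440 = (2 - (4 + 18)) - 440 = (2 - 1*22) - 440 = (2 - 22) - 440 = -20 - 440 = -460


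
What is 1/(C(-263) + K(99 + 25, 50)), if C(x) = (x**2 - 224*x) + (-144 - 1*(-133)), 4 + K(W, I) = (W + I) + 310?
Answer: 1/128550 ≈ 7.7791e-6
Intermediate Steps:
K(W, I) = 306 + I + W (K(W, I) = -4 + ((W + I) + 310) = -4 + ((I + W) + 310) = -4 + (310 + I + W) = 306 + I + W)
C(x) = -11 + x**2 - 224*x (C(x) = (x**2 - 224*x) + (-144 + 133) = (x**2 - 224*x) - 11 = -11 + x**2 - 224*x)
1/(C(-263) + K(99 + 25, 50)) = 1/((-11 + (-263)**2 - 224*(-263)) + (306 + 50 + (99 + 25))) = 1/((-11 + 69169 + 58912) + (306 + 50 + 124)) = 1/(128070 + 480) = 1/128550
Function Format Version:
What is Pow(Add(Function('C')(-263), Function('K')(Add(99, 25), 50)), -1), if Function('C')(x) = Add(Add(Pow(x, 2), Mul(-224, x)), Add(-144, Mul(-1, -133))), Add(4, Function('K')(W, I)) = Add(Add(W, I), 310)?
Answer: Rational(1, 128550) ≈ 7.7791e-6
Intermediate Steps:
Function('K')(W, I) = Add(306, I, W) (Function('K')(W, I) = Add(-4, Add(Add(W, I), 310)) = Add(-4, Add(Add(I, W), 310)) = Add(-4, Add(310, I, W)) = Add(306, I, W))
Function('C')(x) = Add(-11, Pow(x, 2), Mul(-224, x)) (Function('C')(x) = Add(Add(Pow(x, 2), Mul(-224, x)), Add(-144, 133)) = Add(Add(Pow(x, 2), Mul(-224, x)), -11) = Add(-11, Pow(x, 2), Mul(-224, x)))
Pow(Add(Function('C')(-263), Function('K')(Add(99, 25), 50)), -1) = Pow(Add(Add(-11, Pow(-263, 2), Mul(-224, -263)), Add(306, 50, Add(99, 25))), -1) = Pow(Add(Add(-11, 69169, 58912), Add(306, 50, 124)), -1) = Pow(Add(128070, 480), -1) = Pow(128550, -1) = Rational(1, 128550)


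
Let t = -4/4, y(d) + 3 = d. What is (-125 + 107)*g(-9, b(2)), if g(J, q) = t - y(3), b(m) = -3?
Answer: 18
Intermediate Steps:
y(d) = -3 + d
t = -1 (t = -4*1/4 = -1)
g(J, q) = -1 (g(J, q) = -1 - (-3 + 3) = -1 - 1*0 = -1 + 0 = -1)
(-125 + 107)*g(-9, b(2)) = (-125 + 107)*(-1) = -18*(-1) = 18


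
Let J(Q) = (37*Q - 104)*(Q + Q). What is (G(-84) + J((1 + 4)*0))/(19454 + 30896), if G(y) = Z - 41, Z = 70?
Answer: 29/50350 ≈ 0.00057597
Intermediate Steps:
G(y) = 29 (G(y) = 70 - 41 = 29)
J(Q) = 2*Q*(-104 + 37*Q) (J(Q) = (-104 + 37*Q)*(2*Q) = 2*Q*(-104 + 37*Q))
(G(-84) + J((1 + 4)*0))/(19454 + 30896) = (29 + 2*((1 + 4)*0)*(-104 + 37*((1 + 4)*0)))/(19454 + 30896) = (29 + 2*(5*0)*(-104 + 37*(5*0)))/50350 = (29 + 2*0*(-104 + 37*0))*(1/50350) = (29 + 2*0*(-104 + 0))*(1/50350) = (29 + 2*0*(-104))*(1/50350) = (29 + 0)*(1/50350) = 29*(1/50350) = 29/50350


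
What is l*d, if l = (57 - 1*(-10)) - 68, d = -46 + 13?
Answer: 33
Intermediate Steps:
d = -33
l = -1 (l = (57 + 10) - 68 = 67 - 68 = -1)
l*d = -1*(-33) = 33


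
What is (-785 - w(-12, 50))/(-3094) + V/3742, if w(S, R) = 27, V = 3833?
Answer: 1064129/826982 ≈ 1.2868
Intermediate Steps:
(-785 - w(-12, 50))/(-3094) + V/3742 = (-785 - 1*27)/(-3094) + 3833/3742 = (-785 - 27)*(-1/3094) + 3833*(1/3742) = -812*(-1/3094) + 3833/3742 = 58/221 + 3833/3742 = 1064129/826982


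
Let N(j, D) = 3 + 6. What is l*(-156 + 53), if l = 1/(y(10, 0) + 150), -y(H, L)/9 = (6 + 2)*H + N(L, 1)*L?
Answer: 103/570 ≈ 0.18070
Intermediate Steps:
N(j, D) = 9
y(H, L) = -81*L - 72*H (y(H, L) = -9*((6 + 2)*H + 9*L) = -9*(8*H + 9*L) = -81*L - 72*H)
l = -1/570 (l = 1/((-81*0 - 72*10) + 150) = 1/((0 - 720) + 150) = 1/(-720 + 150) = 1/(-570) = -1/570 ≈ -0.0017544)
l*(-156 + 53) = -(-156 + 53)/570 = -1/570*(-103) = 103/570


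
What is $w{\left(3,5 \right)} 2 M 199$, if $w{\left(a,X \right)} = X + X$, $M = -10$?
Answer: $-39800$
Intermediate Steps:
$w{\left(a,X \right)} = 2 X$
$w{\left(3,5 \right)} 2 M 199 = 2 \cdot 5 \cdot 2 \left(-10\right) 199 = 10 \cdot 2 \left(-10\right) 199 = 20 \left(-10\right) 199 = \left(-200\right) 199 = -39800$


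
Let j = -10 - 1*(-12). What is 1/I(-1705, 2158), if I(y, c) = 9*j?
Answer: 1/18 ≈ 0.055556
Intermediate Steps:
j = 2 (j = -10 + 12 = 2)
I(y, c) = 18 (I(y, c) = 9*2 = 18)
1/I(-1705, 2158) = 1/18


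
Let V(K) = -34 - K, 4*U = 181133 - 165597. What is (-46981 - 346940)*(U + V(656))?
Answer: -1258183674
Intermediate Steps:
U = 3884 (U = (181133 - 165597)/4 = (¼)*15536 = 3884)
(-46981 - 346940)*(U + V(656)) = (-46981 - 346940)*(3884 + (-34 - 1*656)) = -393921*(3884 + (-34 - 656)) = -393921*(3884 - 690) = -393921*3194 = -1258183674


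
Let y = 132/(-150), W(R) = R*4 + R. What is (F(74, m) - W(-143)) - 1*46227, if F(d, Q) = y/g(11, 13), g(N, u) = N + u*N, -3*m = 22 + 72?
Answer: -7964601/175 ≈ -45512.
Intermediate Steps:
m = -94/3 (m = -(22 + 72)/3 = -⅓*94 = -94/3 ≈ -31.333)
g(N, u) = N + N*u
W(R) = 5*R (W(R) = 4*R + R = 5*R)
y = -22/25 (y = 132*(-1/150) = -22/25 ≈ -0.88000)
F(d, Q) = -1/175 (F(d, Q) = -22*1/(11*(1 + 13))/25 = -22/(25*(11*14)) = -22/25/154 = -22/25*1/154 = -1/175)
(F(74, m) - W(-143)) - 1*46227 = (-1/175 - 5*(-143)) - 1*46227 = (-1/175 - 1*(-715)) - 46227 = (-1/175 + 715) - 46227 = 125124/175 - 46227 = -7964601/175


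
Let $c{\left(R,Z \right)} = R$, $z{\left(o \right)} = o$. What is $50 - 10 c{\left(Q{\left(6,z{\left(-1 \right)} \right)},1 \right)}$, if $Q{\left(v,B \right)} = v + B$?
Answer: $0$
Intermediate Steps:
$Q{\left(v,B \right)} = B + v$
$50 - 10 c{\left(Q{\left(6,z{\left(-1 \right)} \right)},1 \right)} = 50 - 10 \left(-1 + 6\right) = 50 - 50 = 0$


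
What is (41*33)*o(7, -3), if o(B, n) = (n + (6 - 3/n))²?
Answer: 21648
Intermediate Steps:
o(B, n) = (6 + n - 3/n)² (o(B, n) = (n + (6 - 3/n))² = (6 + n - 3/n)²)
(41*33)*o(7, -3) = (41*33)*((-3 + (-3)² + 6*(-3))²/(-3)²) = 1353*((-3 + 9 - 18)²/9) = 1353*((⅑)*(-12)²) = 1353*((⅑)*144) = 1353*16 = 21648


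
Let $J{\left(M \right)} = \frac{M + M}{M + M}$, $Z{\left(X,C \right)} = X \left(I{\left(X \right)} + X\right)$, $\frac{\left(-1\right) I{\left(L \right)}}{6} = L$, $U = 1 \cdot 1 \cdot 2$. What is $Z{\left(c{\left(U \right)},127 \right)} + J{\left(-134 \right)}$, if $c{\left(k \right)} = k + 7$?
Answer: $-404$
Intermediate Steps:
$U = 2$ ($U = 1 \cdot 2 = 2$)
$I{\left(L \right)} = - 6 L$
$c{\left(k \right)} = 7 + k$
$Z{\left(X,C \right)} = - 5 X^{2}$ ($Z{\left(X,C \right)} = X \left(- 6 X + X\right) = X \left(- 5 X\right) = - 5 X^{2}$)
$J{\left(M \right)} = 1$ ($J{\left(M \right)} = \frac{2 M}{2 M} = 2 M \frac{1}{2 M} = 1$)
$Z{\left(c{\left(U \right)},127 \right)} + J{\left(-134 \right)} = - 5 \left(7 + 2\right)^{2} + 1 = - 5 \cdot 9^{2} + 1 = \left(-5\right) 81 + 1 = -405 + 1 = -404$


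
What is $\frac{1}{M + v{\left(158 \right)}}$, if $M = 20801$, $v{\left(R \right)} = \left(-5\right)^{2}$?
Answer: $\frac{1}{20826} \approx 4.8017 \cdot 10^{-5}$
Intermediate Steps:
$v{\left(R \right)} = 25$
$\frac{1}{M + v{\left(158 \right)}} = \frac{1}{20801 + 25} = \frac{1}{20826}$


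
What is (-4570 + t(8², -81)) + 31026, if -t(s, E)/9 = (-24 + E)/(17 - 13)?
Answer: 106769/4 ≈ 26692.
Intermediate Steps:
t(s, E) = 54 - 9*E/4 (t(s, E) = -9*(-24 + E)/(17 - 13) = -9*(-24 + E)/4 = -9*(-6 + E/4) = 54 - 9*E/4)
(-4570 + t(8², -81)) + 31026 = (-4570 + (54 - 9/4*(-81))) + 31026 = (-4570 + (54 + 729/4)) + 31026 = (-4570 + 945/4) + 31026 = -17335/4 + 31026 = 106769/4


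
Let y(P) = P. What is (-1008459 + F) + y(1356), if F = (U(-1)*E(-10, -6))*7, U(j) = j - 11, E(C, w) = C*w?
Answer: -1012143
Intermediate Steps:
U(j) = -11 + j
F = -5040 (F = ((-11 - 1)*(-10*(-6)))*7 = -12*60*7 = -720*7 = -5040)
(-1008459 + F) + y(1356) = (-1008459 - 5040) + 1356 = -1013499 + 1356 = -1012143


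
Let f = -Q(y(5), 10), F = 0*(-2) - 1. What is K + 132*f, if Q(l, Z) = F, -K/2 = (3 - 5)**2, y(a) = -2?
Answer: 124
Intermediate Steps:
F = -1 (F = 0 - 1 = -1)
K = -8 (K = -2*(3 - 5)**2 = -2*(-2)**2 = -2*4 = -8)
Q(l, Z) = -1
f = 1 (f = -1*(-1) = 1)
K + 132*f = -8 + 132*1 = -8 + 132 = 124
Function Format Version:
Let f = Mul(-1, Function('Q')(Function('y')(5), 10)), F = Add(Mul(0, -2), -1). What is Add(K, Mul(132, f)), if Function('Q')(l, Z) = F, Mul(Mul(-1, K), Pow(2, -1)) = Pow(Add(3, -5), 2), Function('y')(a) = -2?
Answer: 124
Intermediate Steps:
F = -1 (F = Add(0, -1) = -1)
K = -8 (K = Mul(-2, Pow(Add(3, -5), 2)) = Mul(-2, Pow(-2, 2)) = Mul(-2, 4) = -8)
Function('Q')(l, Z) = -1
f = 1 (f = Mul(-1, -1) = 1)
Add(K, Mul(132, f)) = Add(-8, Mul(132, 1)) = Add(-8, 132) = 124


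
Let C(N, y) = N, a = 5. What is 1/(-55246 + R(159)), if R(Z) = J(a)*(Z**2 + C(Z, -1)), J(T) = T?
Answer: 1/71954 ≈ 1.3898e-5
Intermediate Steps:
R(Z) = 5*Z + 5*Z**2 (R(Z) = 5*(Z**2 + Z) = 5*(Z + Z**2) = 5*Z + 5*Z**2)
1/(-55246 + R(159)) = 1/(-55246 + 5*159*(1 + 159)) = 1/(-55246 + 5*159*160) = 1/(-55246 + 127200) = 1/71954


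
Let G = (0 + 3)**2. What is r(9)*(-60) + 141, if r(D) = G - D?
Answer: 141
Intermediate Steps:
G = 9 (G = 3**2 = 9)
r(D) = 9 - D
r(9)*(-60) + 141 = (9 - 1*9)*(-60) + 141 = (9 - 9)*(-60) + 141 = 0*(-60) + 141 = 0 + 141 = 141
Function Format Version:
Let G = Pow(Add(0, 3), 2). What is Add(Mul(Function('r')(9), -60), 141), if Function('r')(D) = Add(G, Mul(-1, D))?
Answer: 141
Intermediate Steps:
G = 9 (G = Pow(3, 2) = 9)
Function('r')(D) = Add(9, Mul(-1, D))
Add(Mul(Function('r')(9), -60), 141) = Add(Mul(Add(9, Mul(-1, 9)), -60), 141) = Add(Mul(Add(9, -9), -60), 141) = Add(Mul(0, -60), 141) = Add(0, 141) = 141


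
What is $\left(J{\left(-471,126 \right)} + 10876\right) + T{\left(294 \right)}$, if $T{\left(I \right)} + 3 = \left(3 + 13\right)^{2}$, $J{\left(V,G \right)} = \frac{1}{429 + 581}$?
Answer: $\frac{11240291}{1010} \approx 11129.0$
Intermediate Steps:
$J{\left(V,G \right)} = \frac{1}{1010}$
$T{\left(I \right)} = 253$ ($T{\left(I \right)} = -3 + \left(3 + 13\right)^{2} = -3 + 16^{2} = -3 + 256 = 253$)
$\left(J{\left(-471,126 \right)} + 10876\right) + T{\left(294 \right)} = \left(\frac{1}{1010} + 10876\right) + 253 = \frac{10984761}{1010} + 253 = \frac{11240291}{1010}$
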